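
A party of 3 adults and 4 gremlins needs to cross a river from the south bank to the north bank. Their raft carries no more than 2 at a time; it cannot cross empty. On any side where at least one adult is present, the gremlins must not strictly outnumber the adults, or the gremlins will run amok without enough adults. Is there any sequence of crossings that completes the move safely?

No

The gremlins already outnumber the adults at the south bank before anyone moves, so the starting position itself is disallowed.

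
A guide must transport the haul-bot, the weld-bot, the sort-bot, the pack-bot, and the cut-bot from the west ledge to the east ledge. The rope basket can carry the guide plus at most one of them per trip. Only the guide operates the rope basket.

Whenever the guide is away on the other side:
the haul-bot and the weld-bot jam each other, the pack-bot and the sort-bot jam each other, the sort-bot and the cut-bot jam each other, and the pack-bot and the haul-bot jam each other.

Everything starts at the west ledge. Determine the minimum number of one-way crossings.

Whatever the first load, the items left behind include a forbidden pair without the guide. No opening move is safe, so no plan exists.

impossible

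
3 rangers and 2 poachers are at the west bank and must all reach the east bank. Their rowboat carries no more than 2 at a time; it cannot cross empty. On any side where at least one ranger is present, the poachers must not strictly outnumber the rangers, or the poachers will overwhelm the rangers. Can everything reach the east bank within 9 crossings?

Yes

Yes — this plan uses 7 crossings (≤ 9):
1. 2 poachers → the east bank.  (the west bank: 3R 0P; the east bank: 0R 2P)
2. 1 poacher ← the west bank.  (the west bank: 3R 1P; the east bank: 0R 1P)
3. 2 rangers → the east bank.  (the west bank: 1R 1P; the east bank: 2R 1P)
4. 1 ranger ← the west bank.  (the west bank: 2R 1P; the east bank: 1R 1P)
5. 1 ranger and 1 poacher → the east bank.  (the west bank: 1R 0P; the east bank: 2R 2P)
6. 1 poacher ← the west bank.  (the west bank: 1R 1P; the east bank: 2R 1P)
7. 1 ranger and 1 poacher → the east bank.  (the west bank: 0R 0P; the east bank: 3R 2P)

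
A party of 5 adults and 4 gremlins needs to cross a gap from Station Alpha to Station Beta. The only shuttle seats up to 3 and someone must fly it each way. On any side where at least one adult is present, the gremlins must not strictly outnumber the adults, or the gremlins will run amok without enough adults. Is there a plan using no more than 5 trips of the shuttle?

No

Counting alone: each trip to Station Beta takes at most 3 across and each return brings at least 1 back, so after t trips out (and t−1 returns) at most 3t − (t−1) of the 9 are across; that first reaches 9 at t = 4, so at least 7 crossings are needed.
Since 5 < 7, 5 crossings cannot be enough. (The shortest complete plan in fact takes 7:)
1. 3 gremlins → Station Beta.  (Station Alpha: 5A 1G; Station Beta: 0A 3G)
2. 1 gremlin ← Station Alpha.  (Station Alpha: 5A 2G; Station Beta: 0A 2G)
3. 3 adults → Station Beta.  (Station Alpha: 2A 2G; Station Beta: 3A 2G)
4. 1 adult ← Station Alpha.  (Station Alpha: 3A 2G; Station Beta: 2A 2G)
5. 2 adults and 1 gremlin → Station Beta.  (Station Alpha: 1A 1G; Station Beta: 4A 3G)
6. 1 adult ← Station Alpha.  (Station Alpha: 2A 1G; Station Beta: 3A 3G)
7. 2 adults and 1 gremlin → Station Beta.  (Station Alpha: 0A 0G; Station Beta: 5A 4G)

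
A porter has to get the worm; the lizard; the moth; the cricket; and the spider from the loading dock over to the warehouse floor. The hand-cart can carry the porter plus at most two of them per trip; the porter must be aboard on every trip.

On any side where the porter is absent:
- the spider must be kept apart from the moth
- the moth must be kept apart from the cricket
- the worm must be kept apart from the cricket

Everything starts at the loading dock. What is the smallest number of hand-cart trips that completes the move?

5

Counting alone: the porter can take at most 2 across per trip to the warehouse floor, so moving all 5 needs at least 3 loaded trips out, with a return between consecutive ones — at least 5 crossings.
The plan below uses exactly 5 crossings, so it is optimal:
1. Porter goes to the warehouse floor with the moth and the worm.  [the loading dock: the cricket, the lizard, the spider | the warehouse floor: the moth, the worm]
2. Porter goes back to the loading dock alone.  [the loading dock: the cricket, the lizard, the spider | the warehouse floor: the moth, the worm]
3. Porter goes to the warehouse floor with the lizard.  [the loading dock: the cricket, the spider | the warehouse floor: the lizard, the moth, the worm]
4. Porter goes back to the loading dock alone.  [the loading dock: the cricket, the spider | the warehouse floor: the lizard, the moth, the worm]
5. Porter goes to the warehouse floor with the cricket and the spider.  [the loading dock: — | the warehouse floor: the cricket, the lizard, the moth, the spider, the worm]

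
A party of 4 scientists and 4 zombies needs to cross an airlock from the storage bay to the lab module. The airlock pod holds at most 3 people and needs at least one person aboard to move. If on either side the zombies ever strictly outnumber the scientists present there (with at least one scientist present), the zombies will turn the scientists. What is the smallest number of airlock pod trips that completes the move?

Counting alone: each trip to the lab module takes at most 3 across and each return brings at least 1 back, so after t trips out (and t−1 returns) at most 3t − (t−1) of the 8 are across; that first reaches 8 at t = 4, so at least 7 crossings are needed.
The safety rule pushes this higher. Following every safe sequence of crossings, the most of the 8 that can be at the lab module as the airlock pod arrives there on crossing 7 is 7 — never all 8.
So no plan with fewer than 9 crossings exists, and this one achieves 9:
1. 2 zombies → the lab module.  (the storage bay: 4S 2Z; the lab module: 0S 2Z)
2. 1 zombie ← the storage bay.  (the storage bay: 4S 3Z; the lab module: 0S 1Z)
3. 3 zombies → the lab module.  (the storage bay: 4S 0Z; the lab module: 0S 4Z)
4. 1 zombie ← the storage bay.  (the storage bay: 4S 1Z; the lab module: 0S 3Z)
5. 3 scientists → the lab module.  (the storage bay: 1S 1Z; the lab module: 3S 3Z)
6. 1 scientist and 1 zombie ← the storage bay.  (the storage bay: 2S 2Z; the lab module: 2S 2Z)
7. 2 scientists → the lab module.  (the storage bay: 0S 2Z; the lab module: 4S 2Z)
8. 1 zombie ← the storage bay.  (the storage bay: 0S 3Z; the lab module: 4S 1Z)
9. 3 zombies → the lab module.  (the storage bay: 0S 0Z; the lab module: 4S 4Z)

9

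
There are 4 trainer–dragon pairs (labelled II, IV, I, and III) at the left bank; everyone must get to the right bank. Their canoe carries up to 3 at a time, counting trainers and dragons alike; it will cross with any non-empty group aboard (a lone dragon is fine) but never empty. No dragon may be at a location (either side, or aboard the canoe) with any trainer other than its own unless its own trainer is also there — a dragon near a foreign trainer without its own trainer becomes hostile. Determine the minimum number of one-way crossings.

Counting alone: each trip to the right bank takes at most 3 across and each return brings at least 1 back, so after t trips out (and t−1 returns) at most 3t − (t−1) of the 8 are across; that first reaches 8 at t = 4, so at least 7 crossings are needed.
The safety rule pushes this higher. Following every safe sequence of crossings, the most of the 8 that can be at the right bank as the canoe arrives there on crossing 7 is 7 — never all 8.
So no plan with fewer than 9 crossings exists, and this one achieves 9:
1. dragon II and trainer II cross → the right bank.
2. trainer II crosses ← the left bank.
3. dragon IV, trainer II, and trainer IV cross → the right bank.
4. dragon II and trainer II cross ← the left bank.
5. trainer I, trainer II, and trainer III cross → the right bank.
6. dragon IV crosses ← the left bank.
7. dragon II and dragon IV cross → the right bank.
8. dragon II crosses ← the left bank.
9. dragon I, dragon II, and dragon III cross → the right bank.

9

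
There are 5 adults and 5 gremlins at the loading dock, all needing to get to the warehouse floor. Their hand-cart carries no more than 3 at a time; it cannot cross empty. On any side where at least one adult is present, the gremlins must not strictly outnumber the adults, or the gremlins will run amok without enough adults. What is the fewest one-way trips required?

11

Counting alone: each trip to the warehouse floor takes at most 3 across and each return brings at least 1 back, so after t trips out (and t−1 returns) at most 3t − (t−1) of the 10 are across; that first reaches 10 at t = 5, so at least 9 crossings are needed.
The safety rule pushes this higher. Following every safe sequence of crossings, the most of the 10 that can be at the warehouse floor as the hand-cart arrives there on crossing 9 is 9 — never all 10.
So no plan with fewer than 11 crossings exists, and this one achieves 11:
1. 2 gremlins → the warehouse floor.  (the loading dock: 5A 3G; the warehouse floor: 0A 2G)
2. 1 gremlin ← the loading dock.  (the loading dock: 5A 4G; the warehouse floor: 0A 1G)
3. 3 gremlins → the warehouse floor.  (the loading dock: 5A 1G; the warehouse floor: 0A 4G)
4. 1 gremlin ← the loading dock.  (the loading dock: 5A 2G; the warehouse floor: 0A 3G)
5. 3 adults → the warehouse floor.  (the loading dock: 2A 2G; the warehouse floor: 3A 3G)
6. 1 adult and 1 gremlin ← the loading dock.  (the loading dock: 3A 3G; the warehouse floor: 2A 2G)
7. 3 adults → the warehouse floor.  (the loading dock: 0A 3G; the warehouse floor: 5A 2G)
8. 1 gremlin ← the loading dock.  (the loading dock: 0A 4G; the warehouse floor: 5A 1G)
9. 2 gremlins → the warehouse floor.  (the loading dock: 0A 2G; the warehouse floor: 5A 3G)
10. 1 gremlin ← the loading dock.  (the loading dock: 0A 3G; the warehouse floor: 5A 2G)
11. 3 gremlins → the warehouse floor.  (the loading dock: 0A 0G; the warehouse floor: 5A 5G)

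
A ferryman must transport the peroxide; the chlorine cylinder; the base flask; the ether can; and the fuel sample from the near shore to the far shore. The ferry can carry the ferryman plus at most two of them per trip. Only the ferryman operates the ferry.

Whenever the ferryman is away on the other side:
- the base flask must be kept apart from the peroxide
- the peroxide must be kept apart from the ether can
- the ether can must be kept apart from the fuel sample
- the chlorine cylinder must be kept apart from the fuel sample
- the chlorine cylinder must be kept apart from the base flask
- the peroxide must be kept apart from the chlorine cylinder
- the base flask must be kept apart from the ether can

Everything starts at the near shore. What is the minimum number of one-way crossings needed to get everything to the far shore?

Whatever the first load, the items left behind include a forbidden pair without the ferryman. No opening move is safe, so no plan exists.

impossible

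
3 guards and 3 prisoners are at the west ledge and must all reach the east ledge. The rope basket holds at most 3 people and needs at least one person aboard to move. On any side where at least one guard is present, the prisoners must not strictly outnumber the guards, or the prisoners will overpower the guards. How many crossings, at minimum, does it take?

Counting alone: each trip to the east ledge takes at most 3 across and each return brings at least 1 back, so after t trips out (and t−1 returns) at most 3t − (t−1) of the 6 are across; that first reaches 6 at t = 3, so at least 5 crossings are needed.
The plan below uses exactly 5 crossings, so it is optimal:
1. 2 prisoners → the east ledge.  (the west ledge: 3G 1P; the east ledge: 0G 2P)
2. 1 prisoner ← the west ledge.  (the west ledge: 3G 2P; the east ledge: 0G 1P)
3. 3 guards → the east ledge.  (the west ledge: 0G 2P; the east ledge: 3G 1P)
4. 1 prisoner ← the west ledge.  (the west ledge: 0G 3P; the east ledge: 3G 0P)
5. 3 prisoners → the east ledge.  (the west ledge: 0G 0P; the east ledge: 3G 3P)

5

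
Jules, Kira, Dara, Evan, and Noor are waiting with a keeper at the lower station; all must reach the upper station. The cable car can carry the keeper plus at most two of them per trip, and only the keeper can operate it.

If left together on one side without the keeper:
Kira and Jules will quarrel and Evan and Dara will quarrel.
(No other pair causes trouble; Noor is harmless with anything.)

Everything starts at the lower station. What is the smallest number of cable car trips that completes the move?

5

Counting alone: the keeper can take at most 2 across per trip to the upper station, so moving all 5 needs at least 3 loaded trips out, with a return between consecutive ones — at least 5 crossings.
The plan below uses exactly 5 crossings, so it is optimal:
1. Keeper goes to the upper station with Dara and Jules.  [the lower station: Evan, Kira, Noor | the upper station: Dara, Jules]
2. Keeper goes back to the lower station alone.  [the lower station: Evan, Kira, Noor | the upper station: Dara, Jules]
3. Keeper goes to the upper station with Noor.  [the lower station: Evan, Kira | the upper station: Dara, Jules, Noor]
4. Keeper goes back to the lower station alone.  [the lower station: Evan, Kira | the upper station: Dara, Jules, Noor]
5. Keeper goes to the upper station with Evan and Kira.  [the lower station: — | the upper station: Dara, Evan, Jules, Kira, Noor]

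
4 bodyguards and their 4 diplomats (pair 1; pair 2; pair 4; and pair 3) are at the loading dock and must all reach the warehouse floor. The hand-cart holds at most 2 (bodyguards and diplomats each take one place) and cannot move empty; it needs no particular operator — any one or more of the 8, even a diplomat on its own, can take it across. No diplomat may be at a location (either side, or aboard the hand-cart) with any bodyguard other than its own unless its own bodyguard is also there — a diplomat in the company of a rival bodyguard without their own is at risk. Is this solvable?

Following every safe sequence of crossings from the start, the most of the 8 that can be at the warehouse floor as the hand-cart arrives there on crossings 1, 3, 5 is 2, 3, 4 respectively; the best ever achieved is 4 of 8.
From crossing 7 on, no configuration arises that was not already reachable earlier: only 44 distinct safe configurations (who is on which side, and where the hand-cart is) can ever be reached, none of them has everyone across, and every continuation just revisits them. So no valid plan exists.

No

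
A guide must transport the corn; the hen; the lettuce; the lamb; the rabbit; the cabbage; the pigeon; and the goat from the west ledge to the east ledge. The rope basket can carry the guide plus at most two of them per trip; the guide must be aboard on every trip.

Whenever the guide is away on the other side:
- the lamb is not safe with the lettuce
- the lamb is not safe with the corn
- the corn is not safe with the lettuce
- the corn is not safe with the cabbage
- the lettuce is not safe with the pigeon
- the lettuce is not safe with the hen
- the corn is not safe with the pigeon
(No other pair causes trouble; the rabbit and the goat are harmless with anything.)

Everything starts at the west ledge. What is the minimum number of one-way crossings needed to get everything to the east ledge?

Counting alone: the guide can take at most 2 across per trip to the east ledge, so moving all 8 needs at least 4 loaded trips out, with a return between consecutive ones — at least 7 crossings.
The safety rule pushes this higher. Following every safe sequence of crossings, the most of the 8 that can be at the east ledge as the rope basket arrives there on crossings 7, 9, 11 is 5, 6, 7 respectively — never all 8.
So no plan with fewer than 13 crossings exists, and this one achieves 13:
1. Guide goes to the east ledge with the corn and the lettuce.  [the west ledge: the cabbage, the goat, the hen, the lamb, the pigeon, the rabbit | the east ledge: the corn, the lettuce]
2. Guide goes back to the west ledge with the corn.  [the west ledge: the cabbage, the corn, the goat, the hen, the lamb, the pigeon, the rabbit | the east ledge: the lettuce]
3. Guide goes to the east ledge with the corn and the hen.  [the west ledge: the cabbage, the goat, the lamb, the pigeon, the rabbit | the east ledge: the corn, the hen, the lettuce]
4. Guide goes back to the west ledge with the lettuce.  [the west ledge: the cabbage, the goat, the lamb, the lettuce, the pigeon, the rabbit | the east ledge: the corn, the hen]
5. Guide goes to the east ledge with the lettuce and the rabbit.  [the west ledge: the cabbage, the goat, the lamb, the pigeon | the east ledge: the corn, the hen, the lettuce, the rabbit]
6. Guide goes back to the west ledge with the lettuce.  [the west ledge: the cabbage, the goat, the lamb, the lettuce, the pigeon | the east ledge: the corn, the hen, the rabbit]
7. Guide goes to the east ledge with the goat and the lettuce.  [the west ledge: the cabbage, the lamb, the pigeon | the east ledge: the corn, the goat, the hen, the lettuce, the rabbit]
8. Guide goes back to the west ledge with the lettuce.  [the west ledge: the cabbage, the lamb, the lettuce, the pigeon | the east ledge: the corn, the goat, the hen, the rabbit]
9. Guide goes to the east ledge with the lamb and the pigeon.  [the west ledge: the cabbage, the lettuce | the east ledge: the corn, the goat, the hen, the lamb, the pigeon, the rabbit]
10. Guide goes back to the west ledge with the corn.  [the west ledge: the cabbage, the corn, the lettuce | the east ledge: the goat, the hen, the lamb, the pigeon, the rabbit]
11. Guide goes to the east ledge with the cabbage and the corn.  [the west ledge: the lettuce | the east ledge: the cabbage, the corn, the goat, the hen, the lamb, the pigeon, the rabbit]
12. Guide goes back to the west ledge with the corn.  [the west ledge: the corn, the lettuce | the east ledge: the cabbage, the goat, the hen, the lamb, the pigeon, the rabbit]
13. Guide goes to the east ledge with the corn and the lettuce.  [the west ledge: — | the east ledge: the cabbage, the corn, the goat, the hen, the lamb, the lettuce, the pigeon, the rabbit]

13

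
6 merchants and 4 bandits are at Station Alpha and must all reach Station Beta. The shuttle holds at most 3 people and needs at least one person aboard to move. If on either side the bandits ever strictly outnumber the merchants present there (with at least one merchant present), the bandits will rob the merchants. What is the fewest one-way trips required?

Counting alone: each trip to Station Beta takes at most 3 across and each return brings at least 1 back, so after t trips out (and t−1 returns) at most 3t − (t−1) of the 10 are across; that first reaches 10 at t = 5, so at least 9 crossings are needed.
The plan below uses exactly 9 crossings, so it is optimal:
1. 2 bandits → Station Beta.  (Station Alpha: 6M 2B; Station Beta: 0M 2B)
2. 1 bandit ← Station Alpha.  (Station Alpha: 6M 3B; Station Beta: 0M 1B)
3. 3 bandits → Station Beta.  (Station Alpha: 6M 0B; Station Beta: 0M 4B)
4. 1 bandit ← Station Alpha.  (Station Alpha: 6M 1B; Station Beta: 0M 3B)
5. 3 merchants → Station Beta.  (Station Alpha: 3M 1B; Station Beta: 3M 3B)
6. 1 bandit ← Station Alpha.  (Station Alpha: 3M 2B; Station Beta: 3M 2B)
7. 1 merchant and 2 bandits → Station Beta.  (Station Alpha: 2M 0B; Station Beta: 4M 4B)
8. 1 bandit ← Station Alpha.  (Station Alpha: 2M 1B; Station Beta: 4M 3B)
9. 2 merchants and 1 bandit → Station Beta.  (Station Alpha: 0M 0B; Station Beta: 6M 4B)

9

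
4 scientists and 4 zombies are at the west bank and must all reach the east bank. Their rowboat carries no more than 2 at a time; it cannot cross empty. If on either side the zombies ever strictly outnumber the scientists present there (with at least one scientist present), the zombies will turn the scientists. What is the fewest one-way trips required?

Following every safe sequence of crossings from the start, the most of the 8 that can be at the east bank as the rowboat arrives there on crossings 1, 3, 5 is 2, 3, 4 respectively; the best ever achieved is 4 of 8.
From crossing 7 on, no configuration arises that was not already reachable earlier: only 11 distinct safe configurations (who is on which side, and where the rowboat is) can ever be reached, none of them has everyone across, and every continuation just revisits them. They are: 0 scientists + 0 zombies across (rowboat back at the start); 0 scientists + 1 zombie across (rowboat there); 0 scientists + 1 zombie across (rowboat back at the start); 0 scientists + 2 zombies across (rowboat there); 0 scientists + 2 zombies across (rowboat back at the start); 0 scientists + 3 zombies across (rowboat there); 0 scientists + 3 zombies across (rowboat back at the start); 0 scientists + 4 zombies across (rowboat there); 1 scientist + 1 zombie across (rowboat there); 1 scientist + 1 zombie across (rowboat back at the start); 2 scientists + 2 zombies across (rowboat there). So no valid plan exists.

impossible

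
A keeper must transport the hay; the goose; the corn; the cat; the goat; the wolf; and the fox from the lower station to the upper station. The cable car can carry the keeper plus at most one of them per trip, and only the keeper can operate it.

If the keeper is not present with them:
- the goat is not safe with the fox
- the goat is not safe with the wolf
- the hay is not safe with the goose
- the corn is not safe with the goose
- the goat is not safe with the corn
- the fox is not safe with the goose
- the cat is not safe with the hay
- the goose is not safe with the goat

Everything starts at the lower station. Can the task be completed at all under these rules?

Whatever the first load, the items left behind include a forbidden pair without the keeper. No opening move is safe, so no plan exists.

No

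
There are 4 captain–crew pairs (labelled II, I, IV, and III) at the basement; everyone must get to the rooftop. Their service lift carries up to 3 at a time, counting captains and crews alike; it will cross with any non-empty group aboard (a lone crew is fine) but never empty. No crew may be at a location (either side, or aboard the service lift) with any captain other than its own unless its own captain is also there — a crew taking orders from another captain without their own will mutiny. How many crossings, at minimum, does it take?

Counting alone: each trip to the rooftop takes at most 3 across and each return brings at least 1 back, so after t trips out (and t−1 returns) at most 3t − (t−1) of the 8 are across; that first reaches 8 at t = 4, so at least 7 crossings are needed.
The safety rule pushes this higher. Following every safe sequence of crossings, the most of the 8 that can be at the rooftop as the service lift arrives there on crossing 7 is 7 — never all 8.
So no plan with fewer than 9 crossings exists, and this one achieves 9:
1. captain II and crew II cross → the rooftop.
2. captain II crosses ← the basement.
3. captain I, captain II, and crew I cross → the rooftop.
4. captain II and crew II cross ← the basement.
5. captain II, captain III, and captain IV cross → the rooftop.
6. crew I crosses ← the basement.
7. crew I and crew II cross → the rooftop.
8. crew II crosses ← the basement.
9. crew II, crew III, and crew IV cross → the rooftop.

9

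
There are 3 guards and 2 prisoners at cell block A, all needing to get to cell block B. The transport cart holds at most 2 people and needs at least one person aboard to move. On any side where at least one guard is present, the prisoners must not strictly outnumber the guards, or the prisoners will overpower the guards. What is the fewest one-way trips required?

7

Counting alone: each trip to cell block B takes at most 2 across and each return brings at least 1 back, so after t trips out (and t−1 returns) at most 2t − (t−1) of the 5 are across; that first reaches 5 at t = 4, so at least 7 crossings are needed.
The plan below uses exactly 7 crossings, so it is optimal:
1. 2 prisoners → cell block B.  (cell block A: 3G 0P; cell block B: 0G 2P)
2. 1 prisoner ← cell block A.  (cell block A: 3G 1P; cell block B: 0G 1P)
3. 2 guards → cell block B.  (cell block A: 1G 1P; cell block B: 2G 1P)
4. 1 guard ← cell block A.  (cell block A: 2G 1P; cell block B: 1G 1P)
5. 1 guard and 1 prisoner → cell block B.  (cell block A: 1G 0P; cell block B: 2G 2P)
6. 1 prisoner ← cell block A.  (cell block A: 1G 1P; cell block B: 2G 1P)
7. 1 guard and 1 prisoner → cell block B.  (cell block A: 0G 0P; cell block B: 3G 2P)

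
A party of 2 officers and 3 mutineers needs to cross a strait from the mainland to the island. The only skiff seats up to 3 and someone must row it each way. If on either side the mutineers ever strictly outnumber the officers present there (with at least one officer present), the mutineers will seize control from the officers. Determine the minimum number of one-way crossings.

impossible

The mutineers already outnumber the officers at the mainland before anyone moves, so the starting position itself is disallowed.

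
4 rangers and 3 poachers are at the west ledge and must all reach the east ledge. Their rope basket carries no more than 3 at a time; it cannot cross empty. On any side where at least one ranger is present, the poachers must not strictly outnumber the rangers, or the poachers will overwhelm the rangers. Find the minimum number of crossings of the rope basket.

Counting alone: each trip to the east ledge takes at most 3 across and each return brings at least 1 back, so after t trips out (and t−1 returns) at most 3t − (t−1) of the 7 are across; that first reaches 7 at t = 3, so at least 5 crossings are needed.
The plan below uses exactly 5 crossings, so it is optimal:
1. 3 poachers → the east ledge.  (the west ledge: 4R 0P; the east ledge: 0R 3P)
2. 1 poacher ← the west ledge.  (the west ledge: 4R 1P; the east ledge: 0R 2P)
3. 3 rangers → the east ledge.  (the west ledge: 1R 1P; the east ledge: 3R 2P)
4. 1 ranger ← the west ledge.  (the west ledge: 2R 1P; the east ledge: 2R 2P)
5. 2 rangers and 1 poacher → the east ledge.  (the west ledge: 0R 0P; the east ledge: 4R 3P)

5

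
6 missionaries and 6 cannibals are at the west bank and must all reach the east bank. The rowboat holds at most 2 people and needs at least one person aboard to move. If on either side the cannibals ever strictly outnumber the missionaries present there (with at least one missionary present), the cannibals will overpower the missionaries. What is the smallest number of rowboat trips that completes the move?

Following every safe sequence of crossings from the start, the most of the 12 that can be at the east bank as the rowboat arrives there on crossings 1, 3, 5, 7, 9 is 2, 3, 4, 5, 6 respectively; the best ever achieved is 6 of 12.
From crossing 11 on, no configuration arises that was not already reachable earlier: only 15 distinct safe configurations (who is on which side, and where the rowboat is) can ever be reached, none of them has everyone across, and every continuation just revisits them. They are: 0 missionaries + 0 cannibals across (rowboat back at the start); 0 missionaries + 1 cannibal across (rowboat there); 0 missionaries + 1 cannibal across (rowboat back at the start); 0 missionaries + 2 cannibals across (rowboat there); 0 missionaries + 2 cannibals across (rowboat back at the start); 0 missionaries + 3 cannibals across (rowboat there); 0 missionaries + 3 cannibals across (rowboat back at the start); 0 missionaries + 4 cannibals across (rowboat there); 0 missionaries + 4 cannibals across (rowboat back at the start); 0 missionaries + 5 cannibals across (rowboat there); 0 missionaries + 5 cannibals across (rowboat back at the start); 0 missionaries + 6 cannibals across (rowboat there); 1 missionary + 1 cannibal across (rowboat there); 1 missionary + 1 cannibal across (rowboat back at the start); 2 missionaries + 2 cannibals across (rowboat there). So no valid plan exists.

impossible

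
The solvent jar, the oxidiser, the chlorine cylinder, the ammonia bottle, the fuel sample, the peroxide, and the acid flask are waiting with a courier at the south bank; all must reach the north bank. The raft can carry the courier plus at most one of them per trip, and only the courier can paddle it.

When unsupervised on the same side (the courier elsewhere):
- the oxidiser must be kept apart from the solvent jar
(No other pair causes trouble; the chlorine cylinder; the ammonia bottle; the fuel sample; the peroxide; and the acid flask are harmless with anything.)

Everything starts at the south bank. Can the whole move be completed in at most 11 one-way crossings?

Counting alone: the courier can take at most 1 across per trip to the north bank, so moving all 7 needs at least 7 loaded trips out, with a return between consecutive ones — at least 13 crossings.
Since 11 < 13, 11 crossings cannot be enough. (The shortest complete plan in fact takes 13:)
1. Courier goes to the north bank with the solvent jar.
2. Courier goes back to the south bank alone.
3. Courier goes to the north bank with the chlorine cylinder.
4. Courier goes back to the south bank alone.
5. Courier goes to the north bank with the ammonia bottle.
6. Courier goes back to the south bank alone.
7. Courier goes to the north bank with the fuel sample.
8. Courier goes back to the south bank alone.
9. Courier goes to the north bank with the peroxide.
10. Courier goes back to the south bank alone.
11. Courier goes to the north bank with the acid flask.
12. Courier goes back to the south bank alone.
13. Courier goes to the north bank with the oxidiser.

No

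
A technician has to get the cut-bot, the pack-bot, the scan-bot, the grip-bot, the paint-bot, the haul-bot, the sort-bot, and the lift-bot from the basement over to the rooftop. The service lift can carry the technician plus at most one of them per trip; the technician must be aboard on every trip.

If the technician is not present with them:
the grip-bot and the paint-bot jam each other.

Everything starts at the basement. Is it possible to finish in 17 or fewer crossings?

Yes

Yes — this plan uses 15 crossings (≤ 17):
1. Technician goes to the rooftop with the grip-bot.
2. Technician goes back to the basement alone.
3. Technician goes to the rooftop with the cut-bot.
4. Technician goes back to the basement alone.
5. Technician goes to the rooftop with the pack-bot.
6. Technician goes back to the basement alone.
7. Technician goes to the rooftop with the scan-bot.
8. Technician goes back to the basement alone.
9. Technician goes to the rooftop with the haul-bot.
10. Technician goes back to the basement alone.
11. Technician goes to the rooftop with the sort-bot.
12. Technician goes back to the basement alone.
13. Technician goes to the rooftop with the lift-bot.
14. Technician goes back to the basement alone.
15. Technician goes to the rooftop with the paint-bot.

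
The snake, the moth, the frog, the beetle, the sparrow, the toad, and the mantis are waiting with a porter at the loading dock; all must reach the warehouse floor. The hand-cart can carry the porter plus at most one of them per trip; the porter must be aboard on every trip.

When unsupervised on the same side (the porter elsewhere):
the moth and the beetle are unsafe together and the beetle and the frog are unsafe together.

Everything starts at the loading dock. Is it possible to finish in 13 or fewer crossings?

No

Counting alone: the porter can take at most 1 across per trip to the warehouse floor, so moving all 7 needs at least 7 loaded trips out, with a return between consecutive ones — at least 13 crossings.
The safety rule pushes this higher. Following every safe sequence of crossings, the most of the 7 that can be at the warehouse floor as the hand-cart arrives there on crossing 13 is 6 — never all 7.
So the move cannot be finished within 13 crossings. (The shortest complete plan takes 15:)
1. Porter goes to the warehouse floor with the beetle.  [the loading dock: the frog, the mantis, the moth, the snake, the sparrow, the toad | the warehouse floor: the beetle]
2. Porter goes back to the loading dock alone.  [the loading dock: the frog, the mantis, the moth, the snake, the sparrow, the toad | the warehouse floor: the beetle]
3. Porter goes to the warehouse floor with the snake.  [the loading dock: the frog, the mantis, the moth, the sparrow, the toad | the warehouse floor: the beetle, the snake]
4. Porter goes back to the loading dock alone.  [the loading dock: the frog, the mantis, the moth, the sparrow, the toad | the warehouse floor: the beetle, the snake]
5. Porter goes to the warehouse floor with the moth.  [the loading dock: the frog, the mantis, the sparrow, the toad | the warehouse floor: the beetle, the moth, the snake]
6. Porter goes back to the loading dock with the beetle.  [the loading dock: the beetle, the frog, the mantis, the sparrow, the toad | the warehouse floor: the moth, the snake]
7. Porter goes to the warehouse floor with the frog.  [the loading dock: the beetle, the mantis, the sparrow, the toad | the warehouse floor: the frog, the moth, the snake]
8. Porter goes back to the loading dock alone.  [the loading dock: the beetle, the mantis, the sparrow, the toad | the warehouse floor: the frog, the moth, the snake]
9. Porter goes to the warehouse floor with the sparrow.  [the loading dock: the beetle, the mantis, the toad | the warehouse floor: the frog, the moth, the snake, the sparrow]
10. Porter goes back to the loading dock alone.  [the loading dock: the beetle, the mantis, the toad | the warehouse floor: the frog, the moth, the snake, the sparrow]
11. Porter goes to the warehouse floor with the toad.  [the loading dock: the beetle, the mantis | the warehouse floor: the frog, the moth, the snake, the sparrow, the toad]
12. Porter goes back to the loading dock alone.  [the loading dock: the beetle, the mantis | the warehouse floor: the frog, the moth, the snake, the sparrow, the toad]
13. Porter goes to the warehouse floor with the mantis.  [the loading dock: the beetle | the warehouse floor: the frog, the mantis, the moth, the snake, the sparrow, the toad]
14. Porter goes back to the loading dock alone.  [the loading dock: the beetle | the warehouse floor: the frog, the mantis, the moth, the snake, the sparrow, the toad]
15. Porter goes to the warehouse floor with the beetle.  [the loading dock: — | the warehouse floor: the beetle, the frog, the mantis, the moth, the snake, the sparrow, the toad]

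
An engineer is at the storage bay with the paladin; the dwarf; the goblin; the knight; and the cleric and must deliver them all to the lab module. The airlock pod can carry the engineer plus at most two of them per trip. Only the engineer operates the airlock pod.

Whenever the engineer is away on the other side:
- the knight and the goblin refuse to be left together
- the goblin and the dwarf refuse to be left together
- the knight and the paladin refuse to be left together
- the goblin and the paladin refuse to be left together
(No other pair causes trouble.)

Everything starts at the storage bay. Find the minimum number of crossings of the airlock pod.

Counting alone: the engineer can take at most 2 across per trip to the lab module, so moving all 5 needs at least 3 loaded trips out, with a return between consecutive ones — at least 5 crossings.
The safety rule pushes this higher. Following every safe sequence of crossings, the most of the 5 that can be at the lab module as the airlock pod arrives there on crossing 5 is 4 — never all 5.
So no plan with fewer than 7 crossings exists, and this one achieves 7:
1. Engineer goes to the lab module with the goblin and the paladin.  [the storage bay: the cleric, the dwarf, the knight | the lab module: the goblin, the paladin]
2. Engineer goes back to the storage bay with the paladin.  [the storage bay: the cleric, the dwarf, the knight, the paladin | the lab module: the goblin]
3. Engineer goes to the lab module with the dwarf and the paladin.  [the storage bay: the cleric, the knight | the lab module: the dwarf, the goblin, the paladin]
4. Engineer goes back to the storage bay with the goblin.  [the storage bay: the cleric, the goblin, the knight | the lab module: the dwarf, the paladin]
5. Engineer goes to the lab module with the cleric and the goblin.  [the storage bay: the knight | the lab module: the cleric, the dwarf, the goblin, the paladin]
6. Engineer goes back to the storage bay with the goblin.  [the storage bay: the goblin, the knight | the lab module: the cleric, the dwarf, the paladin]
7. Engineer goes to the lab module with the goblin and the knight.  [the storage bay: — | the lab module: the cleric, the dwarf, the goblin, the knight, the paladin]

7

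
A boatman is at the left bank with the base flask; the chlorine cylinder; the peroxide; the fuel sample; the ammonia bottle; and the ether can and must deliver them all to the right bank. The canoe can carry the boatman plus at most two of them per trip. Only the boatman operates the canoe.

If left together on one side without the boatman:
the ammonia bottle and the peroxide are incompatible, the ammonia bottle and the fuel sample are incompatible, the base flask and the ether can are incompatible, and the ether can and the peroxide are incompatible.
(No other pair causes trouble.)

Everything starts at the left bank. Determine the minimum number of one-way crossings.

7

Counting alone: the boatman can take at most 2 across per trip to the right bank, so moving all 6 needs at least 3 loaded trips out, with a return between consecutive ones — at least 5 crossings.
The safety rule pushes this higher. Following every safe sequence of crossings, the most of the 6 that can be at the right bank as the canoe arrives there on crossing 5 is 5 — never all 6.
So no plan with fewer than 7 crossings exists, and this one achieves 7:
1. Boatman goes to the right bank with the ammonia bottle and the ether can.
2. Boatman goes back to the left bank alone.
3. Boatman goes to the right bank with the base flask and the chlorine cylinder.
4. Boatman goes back to the left bank with the ether can.
5. Boatman goes to the right bank with the fuel sample and the peroxide.
6. Boatman goes back to the left bank with the ammonia bottle.
7. Boatman goes to the right bank with the ammonia bottle and the ether can.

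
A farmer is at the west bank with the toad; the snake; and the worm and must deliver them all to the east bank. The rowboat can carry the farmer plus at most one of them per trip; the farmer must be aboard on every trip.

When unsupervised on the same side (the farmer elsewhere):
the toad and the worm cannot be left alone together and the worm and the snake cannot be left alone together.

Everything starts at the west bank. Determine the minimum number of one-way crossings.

Counting alone: the farmer can take at most 1 across per trip to the east bank, so moving all 3 needs at least 3 loaded trips out, with a return between consecutive ones — at least 5 crossings.
The safety rule pushes this higher. Following every safe sequence of crossings, the most of the 3 that can be at the east bank as the rowboat arrives there on crossing 5 is 2 — never all 3.
So no plan with fewer than 7 crossings exists, and this one achieves 7:
1. Farmer goes to the east bank with the worm.
2. Farmer goes back to the west bank alone.
3. Farmer goes to the east bank with the toad.
4. Farmer goes back to the west bank with the worm.
5. Farmer goes to the east bank with the snake.
6. Farmer goes back to the west bank alone.
7. Farmer goes to the east bank with the worm.

7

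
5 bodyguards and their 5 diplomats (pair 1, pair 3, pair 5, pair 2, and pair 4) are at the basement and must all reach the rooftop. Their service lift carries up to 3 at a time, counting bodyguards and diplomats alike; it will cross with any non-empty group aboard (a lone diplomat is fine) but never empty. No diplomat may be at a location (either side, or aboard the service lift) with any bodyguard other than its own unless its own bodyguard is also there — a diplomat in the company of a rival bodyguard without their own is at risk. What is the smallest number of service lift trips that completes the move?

Counting alone: each trip to the rooftop takes at most 3 across and each return brings at least 1 back, so after t trips out (and t−1 returns) at most 3t − (t−1) of the 10 are across; that first reaches 10 at t = 5, so at least 9 crossings are needed.
The safety rule pushes this higher. Following every safe sequence of crossings, the most of the 10 that can be at the rooftop as the service lift arrives there on crossing 9 is 9 — never all 10.
So no plan with fewer than 11 crossings exists, and this one achieves 11:
1. bodyguard 1 and diplomat 1 cross → the rooftop.
2. bodyguard 1 crosses ← the basement.
3. diplomat 2, diplomat 3, and diplomat 5 cross → the rooftop.
4. diplomat 1 crosses ← the basement.
5. bodyguard 2, bodyguard 3, and bodyguard 5 cross → the rooftop.
6. bodyguard 3 and diplomat 3 cross ← the basement.
7. bodyguard 1, bodyguard 3, and bodyguard 4 cross → the rooftop.
8. diplomat 5 crosses ← the basement.
9. diplomat 1 and diplomat 3 cross → the rooftop.
10. diplomat 1 crosses ← the basement.
11. diplomat 1, diplomat 4, and diplomat 5 cross → the rooftop.

11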